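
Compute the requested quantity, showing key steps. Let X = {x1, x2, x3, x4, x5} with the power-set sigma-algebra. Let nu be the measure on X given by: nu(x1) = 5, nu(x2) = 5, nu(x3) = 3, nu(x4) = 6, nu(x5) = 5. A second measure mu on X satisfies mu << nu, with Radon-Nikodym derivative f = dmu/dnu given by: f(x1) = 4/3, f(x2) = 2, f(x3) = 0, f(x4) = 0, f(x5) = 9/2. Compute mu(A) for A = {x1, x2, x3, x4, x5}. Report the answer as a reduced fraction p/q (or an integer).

By the defining property of the Radon-Nikodym derivative, for every measurable set A,
  mu(A) = integral_A f dnu.
Since nu is a discrete measure concentrated on the atoms of X, the integral over A reduces to the sum
  mu(A) = sum_{x in A} f(x) * nu({x}).
Computing each term:
  x1: f(x1) * nu(x1) = 4/3 * 5 = 20/3.
  x2: f(x2) * nu(x2) = 2 * 5 = 10.
  x3: f(x3) * nu(x3) = 0 * 3 = 0.
  x4: f(x4) * nu(x4) = 0 * 6 = 0.
  x5: f(x5) * nu(x5) = 9/2 * 5 = 45/2.
Summing: mu(A) = 20/3 + 10 + 0 + 0 + 45/2 = 235/6.

235/6


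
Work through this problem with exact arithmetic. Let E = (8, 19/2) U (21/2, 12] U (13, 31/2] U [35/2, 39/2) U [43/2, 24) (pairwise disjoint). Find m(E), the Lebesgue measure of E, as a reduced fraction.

For pairwise disjoint intervals, m(union_i I_i) = sum_i m(I_i),
and m is invariant under swapping open/closed endpoints (single points have measure 0).
So m(E) = sum_i (b_i - a_i).
  I_1 has length 19/2 - 8 = 3/2.
  I_2 has length 12 - 21/2 = 3/2.
  I_3 has length 31/2 - 13 = 5/2.
  I_4 has length 39/2 - 35/2 = 2.
  I_5 has length 24 - 43/2 = 5/2.
Summing:
  m(E) = 3/2 + 3/2 + 5/2 + 2 + 5/2 = 10.

10


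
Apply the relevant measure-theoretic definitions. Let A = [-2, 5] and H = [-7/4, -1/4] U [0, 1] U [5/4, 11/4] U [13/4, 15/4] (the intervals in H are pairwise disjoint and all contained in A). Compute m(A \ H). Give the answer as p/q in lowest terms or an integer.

The ambient interval has length m(A) = 5 - (-2) = 7.
Since the holes are disjoint and sit inside A, by finite additivity
  m(H) = sum_i (b_i - a_i), and m(A \ H) = m(A) - m(H).
Computing the hole measures:
  m(H_1) = -1/4 - (-7/4) = 3/2.
  m(H_2) = 1 - 0 = 1.
  m(H_3) = 11/4 - 5/4 = 3/2.
  m(H_4) = 15/4 - 13/4 = 1/2.
Summed: m(H) = 3/2 + 1 + 3/2 + 1/2 = 9/2.
So m(A \ H) = 7 - 9/2 = 5/2.

5/2


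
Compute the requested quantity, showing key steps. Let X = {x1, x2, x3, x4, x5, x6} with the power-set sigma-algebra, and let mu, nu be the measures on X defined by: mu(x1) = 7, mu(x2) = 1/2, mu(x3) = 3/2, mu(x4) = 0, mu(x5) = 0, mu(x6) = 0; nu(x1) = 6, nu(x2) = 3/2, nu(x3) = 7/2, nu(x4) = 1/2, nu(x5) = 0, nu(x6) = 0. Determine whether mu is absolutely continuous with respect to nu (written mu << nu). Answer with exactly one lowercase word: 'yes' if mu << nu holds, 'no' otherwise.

mu << nu means: every nu-null measurable set is also mu-null; equivalently, for every atom x, if nu({x}) = 0 then mu({x}) = 0.
Checking each atom:
  x1: nu = 6 > 0 -> no constraint.
  x2: nu = 3/2 > 0 -> no constraint.
  x3: nu = 7/2 > 0 -> no constraint.
  x4: nu = 1/2 > 0 -> no constraint.
  x5: nu = 0, mu = 0 -> consistent with mu << nu.
  x6: nu = 0, mu = 0 -> consistent with mu << nu.
No atom violates the condition. Therefore mu << nu.

yes


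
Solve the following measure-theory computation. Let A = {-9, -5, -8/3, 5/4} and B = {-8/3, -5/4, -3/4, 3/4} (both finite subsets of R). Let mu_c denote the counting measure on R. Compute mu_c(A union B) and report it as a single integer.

Counting measure on a finite set equals cardinality. By inclusion-exclusion, |A union B| = |A| + |B| - |A cap B|.
|A| = 4, |B| = 4, |A cap B| = 1.
So mu_c(A union B) = 4 + 4 - 1 = 7.

7


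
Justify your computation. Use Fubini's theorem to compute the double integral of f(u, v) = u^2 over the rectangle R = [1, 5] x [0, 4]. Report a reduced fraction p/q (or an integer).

f(u, v) is a tensor product of a function of u and a function of v, and both factors are bounded continuous (hence Lebesgue integrable) on the rectangle, so Fubini's theorem applies:
  integral_R f d(m x m) = (integral_a1^b1 u^2 du) * (integral_a2^b2 1 dv).
Inner integral in u: integral_{1}^{5} u^2 du = (5^3 - 1^3)/3
  = 124/3.
Inner integral in v: integral_{0}^{4} 1 dv = (4^1 - 0^1)/1
  = 4.
Product: (124/3) * (4) = 496/3.

496/3


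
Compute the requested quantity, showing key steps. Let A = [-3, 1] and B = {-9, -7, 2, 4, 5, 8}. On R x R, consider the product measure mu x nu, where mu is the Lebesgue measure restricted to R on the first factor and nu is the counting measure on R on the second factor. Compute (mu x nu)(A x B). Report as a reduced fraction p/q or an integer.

For a measurable rectangle A x B, the product measure satisfies
  (mu x nu)(A x B) = mu(A) * nu(B).
  mu(A) = 4.
  nu(B) = 6.
  (mu x nu)(A x B) = 4 * 6 = 24.

24


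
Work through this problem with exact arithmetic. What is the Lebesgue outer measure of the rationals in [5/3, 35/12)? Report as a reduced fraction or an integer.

Q cap [5/3, 35/12) is countable; list its elements as q_1, q_2, ... . Fix eps > 0 and cover the k-th point by an interval of length eps * 2^(-k). The cover has total length eps * sum_{k>=1} 2^(-k) = eps, so by definition of outer measure m*(Q cap [5/3, 35/12)) <= eps. Since eps was arbitrary and m* >= 0, the outer measure is 0.

0


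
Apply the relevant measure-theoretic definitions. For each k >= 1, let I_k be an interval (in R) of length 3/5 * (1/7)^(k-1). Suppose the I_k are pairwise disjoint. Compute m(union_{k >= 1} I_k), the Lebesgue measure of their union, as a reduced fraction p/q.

By countable additivity of the Lebesgue measure on pairwise disjoint measurable sets,
  m(union_{k >= 1} I_k) = sum_{k >= 1} m(I_k) = sum_{k >= 1} a * r^(k-1),
  with a = 3/5 and r = 1/7.
Since 0 < r = 1/7 < 1, the geometric series converges:
  sum_{k >= 1} a * r^(k-1) = a / (1 - r).
  = 3/5 / (1 - 1/7)
  = 3/5 / (6/7)
  = 7/10.

7/10


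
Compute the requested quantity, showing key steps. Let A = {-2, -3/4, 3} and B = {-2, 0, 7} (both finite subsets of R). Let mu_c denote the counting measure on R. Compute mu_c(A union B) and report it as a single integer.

Counting measure on a finite set equals cardinality. By inclusion-exclusion, |A union B| = |A| + |B| - |A cap B|.
|A| = 3, |B| = 3, |A cap B| = 1.
So mu_c(A union B) = 3 + 3 - 1 = 5.

5


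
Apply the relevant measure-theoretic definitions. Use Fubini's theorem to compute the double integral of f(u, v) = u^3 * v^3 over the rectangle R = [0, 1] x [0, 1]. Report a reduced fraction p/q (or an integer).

f(u, v) is a tensor product of a function of u and a function of v, and both factors are bounded continuous (hence Lebesgue integrable) on the rectangle, so Fubini's theorem applies:
  integral_R f d(m x m) = (integral_a1^b1 u^3 du) * (integral_a2^b2 v^3 dv).
Inner integral in u: integral_{0}^{1} u^3 du = (1^4 - 0^4)/4
  = 1/4.
Inner integral in v: integral_{0}^{1} v^3 dv = (1^4 - 0^4)/4
  = 1/4.
Product: (1/4) * (1/4) = 1/16.

1/16


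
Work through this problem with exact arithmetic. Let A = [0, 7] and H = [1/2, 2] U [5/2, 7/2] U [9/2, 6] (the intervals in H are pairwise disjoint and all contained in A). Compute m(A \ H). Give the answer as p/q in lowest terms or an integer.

The ambient interval has length m(A) = 7 - 0 = 7.
Since the holes are disjoint and sit inside A, by finite additivity
  m(H) = sum_i (b_i - a_i), and m(A \ H) = m(A) - m(H).
Computing the hole measures:
  m(H_1) = 2 - 1/2 = 3/2.
  m(H_2) = 7/2 - 5/2 = 1.
  m(H_3) = 6 - 9/2 = 3/2.
Summed: m(H) = 3/2 + 1 + 3/2 = 4.
So m(A \ H) = 7 - 4 = 3.

3


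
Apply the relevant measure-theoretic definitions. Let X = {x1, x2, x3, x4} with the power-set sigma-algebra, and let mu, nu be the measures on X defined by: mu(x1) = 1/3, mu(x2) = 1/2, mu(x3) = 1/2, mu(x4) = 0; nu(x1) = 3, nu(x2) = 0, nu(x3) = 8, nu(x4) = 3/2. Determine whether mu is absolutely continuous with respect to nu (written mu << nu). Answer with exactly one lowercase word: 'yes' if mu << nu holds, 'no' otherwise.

mu << nu means: every nu-null measurable set is also mu-null; equivalently, for every atom x, if nu({x}) = 0 then mu({x}) = 0.
Checking each atom:
  x1: nu = 3 > 0 -> no constraint.
  x2: nu = 0, mu = 1/2 > 0 -> violates mu << nu.
  x3: nu = 8 > 0 -> no constraint.
  x4: nu = 3/2 > 0 -> no constraint.
The atom(s) x2 violate the condition (nu = 0 but mu > 0). Therefore mu is NOT absolutely continuous w.r.t. nu.

no


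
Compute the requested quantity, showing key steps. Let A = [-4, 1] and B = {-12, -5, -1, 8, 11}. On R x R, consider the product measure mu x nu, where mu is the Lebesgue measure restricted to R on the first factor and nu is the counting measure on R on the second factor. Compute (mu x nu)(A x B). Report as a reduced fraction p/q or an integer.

For a measurable rectangle A x B, the product measure satisfies
  (mu x nu)(A x B) = mu(A) * nu(B).
  mu(A) = 5.
  nu(B) = 5.
  (mu x nu)(A x B) = 5 * 5 = 25.

25


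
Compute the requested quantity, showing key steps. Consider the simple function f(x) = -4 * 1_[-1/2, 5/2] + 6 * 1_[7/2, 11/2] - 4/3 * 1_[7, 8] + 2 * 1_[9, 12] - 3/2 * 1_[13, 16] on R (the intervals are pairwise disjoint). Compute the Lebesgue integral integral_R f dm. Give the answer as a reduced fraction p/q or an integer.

For a simple function f = sum_i c_i * 1_{A_i} with disjoint A_i,
  integral f dm = sum_i c_i * m(A_i).
Lengths of the A_i:
  m(A_1) = 5/2 - (-1/2) = 3.
  m(A_2) = 11/2 - 7/2 = 2.
  m(A_3) = 8 - 7 = 1.
  m(A_4) = 12 - 9 = 3.
  m(A_5) = 16 - 13 = 3.
Contributions c_i * m(A_i):
  (-4) * (3) = -12.
  (6) * (2) = 12.
  (-4/3) * (1) = -4/3.
  (2) * (3) = 6.
  (-3/2) * (3) = -9/2.
Total: -12 + 12 - 4/3 + 6 - 9/2 = 1/6.

1/6


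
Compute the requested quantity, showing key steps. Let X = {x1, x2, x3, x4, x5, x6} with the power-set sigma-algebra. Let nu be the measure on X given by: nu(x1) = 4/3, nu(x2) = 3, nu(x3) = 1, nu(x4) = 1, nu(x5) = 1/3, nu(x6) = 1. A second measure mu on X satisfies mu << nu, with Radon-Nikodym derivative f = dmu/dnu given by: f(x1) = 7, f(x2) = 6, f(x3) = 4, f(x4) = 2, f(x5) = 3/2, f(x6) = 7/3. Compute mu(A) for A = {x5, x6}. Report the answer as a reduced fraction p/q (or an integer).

By the defining property of the Radon-Nikodym derivative, for every measurable set A,
  mu(A) = integral_A f dnu.
Since nu is a discrete measure concentrated on the atoms of X, the integral over A reduces to the sum
  mu(A) = sum_{x in A} f(x) * nu({x}).
Computing each term:
  x5: f(x5) * nu(x5) = 3/2 * 1/3 = 1/2.
  x6: f(x6) * nu(x6) = 7/3 * 1 = 7/3.
Summing: mu(A) = 1/2 + 7/3 = 17/6.

17/6


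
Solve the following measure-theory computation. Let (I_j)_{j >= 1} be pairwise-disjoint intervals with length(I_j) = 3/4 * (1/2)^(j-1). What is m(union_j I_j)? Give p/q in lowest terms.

By countable additivity of the Lebesgue measure on pairwise disjoint measurable sets,
  m(union_{j >= 1} I_j) = sum_{j >= 1} m(I_j) = sum_{j >= 1} a * r^(j-1),
  with a = 3/4 and r = 1/2.
Since 0 < r = 1/2 < 1, the geometric series converges:
  sum_{j >= 1} a * r^(j-1) = a / (1 - r).
  = 3/4 / (1 - 1/2)
  = 3/4 / (1/2)
  = 3/2.

3/2


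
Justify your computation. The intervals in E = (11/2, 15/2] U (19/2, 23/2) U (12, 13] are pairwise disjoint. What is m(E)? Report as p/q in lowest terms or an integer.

For pairwise disjoint intervals, m(union_i I_i) = sum_i m(I_i),
and m is invariant under swapping open/closed endpoints (single points have measure 0).
So m(E) = sum_i (b_i - a_i).
  I_1 has length 15/2 - 11/2 = 2.
  I_2 has length 23/2 - 19/2 = 2.
  I_3 has length 13 - 12 = 1.
Summing:
  m(E) = 2 + 2 + 1 = 5.

5


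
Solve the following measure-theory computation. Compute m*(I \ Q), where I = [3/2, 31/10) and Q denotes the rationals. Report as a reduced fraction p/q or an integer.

The interval I = [3/2, 31/10) has m(I) = 31/10 - 3/2 = 8/5 (endpoints are measure-zero, so open/closed/half-open agree). Write I = (I cap Q) u (I \ Q). The rationals in I are countable, so m*(I cap Q) = 0 (cover each rational by intervals whose total length is arbitrarily small). By countable subadditivity m*(I) <= m*(I cap Q) + m*(I \ Q), hence m*(I \ Q) >= m(I) = 8/5. The reverse inequality m*(I \ Q) <= m*(I) = 8/5 is trivial since (I \ Q) is a subset of I. Therefore m*(I \ Q) = 8/5.

8/5


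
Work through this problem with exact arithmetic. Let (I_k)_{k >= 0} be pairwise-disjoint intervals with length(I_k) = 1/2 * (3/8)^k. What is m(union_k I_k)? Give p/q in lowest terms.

By countable additivity of the Lebesgue measure on pairwise disjoint measurable sets,
  m(union_{k >= 0} I_k) = sum_{k >= 0} m(I_k) = sum_{k >= 0} a * r^k,
  with a = 1/2 and r = 3/8.
Since 0 < r = 3/8 < 1, the geometric series converges:
  sum_{k >= 0} a * r^k = a / (1 - r).
  = 1/2 / (1 - 3/8)
  = 1/2 / (5/8)
  = 4/5.

4/5


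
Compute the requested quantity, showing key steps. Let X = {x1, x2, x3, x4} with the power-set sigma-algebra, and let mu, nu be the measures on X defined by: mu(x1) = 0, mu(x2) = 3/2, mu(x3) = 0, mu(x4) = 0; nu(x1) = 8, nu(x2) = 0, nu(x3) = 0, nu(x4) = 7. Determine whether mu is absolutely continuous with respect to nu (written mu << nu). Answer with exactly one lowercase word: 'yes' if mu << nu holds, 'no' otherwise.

mu << nu means: every nu-null measurable set is also mu-null; equivalently, for every atom x, if nu({x}) = 0 then mu({x}) = 0.
Checking each atom:
  x1: nu = 8 > 0 -> no constraint.
  x2: nu = 0, mu = 3/2 > 0 -> violates mu << nu.
  x3: nu = 0, mu = 0 -> consistent with mu << nu.
  x4: nu = 7 > 0 -> no constraint.
The atom(s) x2 violate the condition (nu = 0 but mu > 0). Therefore mu is NOT absolutely continuous w.r.t. nu.

no


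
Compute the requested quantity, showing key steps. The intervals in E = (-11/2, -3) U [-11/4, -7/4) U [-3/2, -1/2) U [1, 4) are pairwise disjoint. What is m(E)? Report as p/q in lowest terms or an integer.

For pairwise disjoint intervals, m(union_i I_i) = sum_i m(I_i),
and m is invariant under swapping open/closed endpoints (single points have measure 0).
So m(E) = sum_i (b_i - a_i).
  I_1 has length -3 - (-11/2) = 5/2.
  I_2 has length -7/4 - (-11/4) = 1.
  I_3 has length -1/2 - (-3/2) = 1.
  I_4 has length 4 - 1 = 3.
Summing:
  m(E) = 5/2 + 1 + 1 + 3 = 15/2.

15/2


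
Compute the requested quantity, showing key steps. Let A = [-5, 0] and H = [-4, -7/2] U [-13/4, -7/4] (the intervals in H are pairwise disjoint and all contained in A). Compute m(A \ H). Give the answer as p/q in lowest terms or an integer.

The ambient interval has length m(A) = 0 - (-5) = 5.
Since the holes are disjoint and sit inside A, by finite additivity
  m(H) = sum_i (b_i - a_i), and m(A \ H) = m(A) - m(H).
Computing the hole measures:
  m(H_1) = -7/2 - (-4) = 1/2.
  m(H_2) = -7/4 - (-13/4) = 3/2.
Summed: m(H) = 1/2 + 3/2 = 2.
So m(A \ H) = 5 - 2 = 3.

3


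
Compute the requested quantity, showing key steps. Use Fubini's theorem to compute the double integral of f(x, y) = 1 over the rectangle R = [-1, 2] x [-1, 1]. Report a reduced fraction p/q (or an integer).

f(x, y) is a tensor product of a function of x and a function of y, and both factors are bounded continuous (hence Lebesgue integrable) on the rectangle, so Fubini's theorem applies:
  integral_R f d(m x m) = (integral_a1^b1 1 dx) * (integral_a2^b2 1 dy).
Inner integral in x: integral_{-1}^{2} 1 dx = (2^1 - (-1)^1)/1
  = 3.
Inner integral in y: integral_{-1}^{1} 1 dy = (1^1 - (-1)^1)/1
  = 2.
Product: (3) * (2) = 6.

6


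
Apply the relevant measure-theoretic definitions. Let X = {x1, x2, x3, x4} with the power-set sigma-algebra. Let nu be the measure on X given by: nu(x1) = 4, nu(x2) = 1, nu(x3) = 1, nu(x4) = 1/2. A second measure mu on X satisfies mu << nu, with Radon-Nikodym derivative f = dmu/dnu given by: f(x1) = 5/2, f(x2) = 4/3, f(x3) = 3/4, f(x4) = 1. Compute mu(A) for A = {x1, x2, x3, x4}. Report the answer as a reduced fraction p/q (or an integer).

By the defining property of the Radon-Nikodym derivative, for every measurable set A,
  mu(A) = integral_A f dnu.
Since nu is a discrete measure concentrated on the atoms of X, the integral over A reduces to the sum
  mu(A) = sum_{x in A} f(x) * nu({x}).
Computing each term:
  x1: f(x1) * nu(x1) = 5/2 * 4 = 10.
  x2: f(x2) * nu(x2) = 4/3 * 1 = 4/3.
  x3: f(x3) * nu(x3) = 3/4 * 1 = 3/4.
  x4: f(x4) * nu(x4) = 1 * 1/2 = 1/2.
Summing: mu(A) = 10 + 4/3 + 3/4 + 1/2 = 151/12.

151/12


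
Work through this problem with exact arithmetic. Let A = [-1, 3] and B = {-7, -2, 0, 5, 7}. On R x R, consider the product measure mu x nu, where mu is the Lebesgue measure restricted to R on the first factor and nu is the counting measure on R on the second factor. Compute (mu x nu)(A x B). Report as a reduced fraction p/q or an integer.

For a measurable rectangle A x B, the product measure satisfies
  (mu x nu)(A x B) = mu(A) * nu(B).
  mu(A) = 4.
  nu(B) = 5.
  (mu x nu)(A x B) = 4 * 5 = 20.

20


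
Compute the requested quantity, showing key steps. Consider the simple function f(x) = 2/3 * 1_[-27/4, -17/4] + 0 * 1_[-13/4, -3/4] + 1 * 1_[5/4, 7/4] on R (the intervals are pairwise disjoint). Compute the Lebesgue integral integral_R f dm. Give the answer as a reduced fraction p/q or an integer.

For a simple function f = sum_i c_i * 1_{A_i} with disjoint A_i,
  integral f dm = sum_i c_i * m(A_i).
Lengths of the A_i:
  m(A_1) = -17/4 - (-27/4) = 5/2.
  m(A_2) = -3/4 - (-13/4) = 5/2.
  m(A_3) = 7/4 - 5/4 = 1/2.
Contributions c_i * m(A_i):
  (2/3) * (5/2) = 5/3.
  (0) * (5/2) = 0.
  (1) * (1/2) = 1/2.
Total: 5/3 + 0 + 1/2 = 13/6.

13/6


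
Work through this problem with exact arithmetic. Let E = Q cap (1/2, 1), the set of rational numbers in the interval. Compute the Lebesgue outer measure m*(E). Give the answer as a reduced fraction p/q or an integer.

Q cap (1/2, 1) is countable; list its elements as q_1, q_2, ... . Fix eps > 0 and cover the k-th point by an interval of length eps * 2^(-k). The cover has total length eps * sum_{k>=1} 2^(-k) = eps, so by definition of outer measure m*(Q cap (1/2, 1)) <= eps. Since eps was arbitrary and m* >= 0, the outer measure is 0.

0


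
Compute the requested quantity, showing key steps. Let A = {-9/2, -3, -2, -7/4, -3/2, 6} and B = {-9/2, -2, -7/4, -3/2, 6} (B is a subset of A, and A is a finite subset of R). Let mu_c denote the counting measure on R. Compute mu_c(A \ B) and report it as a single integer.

Counting measure assigns mu_c(E) = |E| (number of elements) when E is finite. For B subset A, A \ B is the set of elements of A not in B, so |A \ B| = |A| - |B|.
|A| = 6, |B| = 5, so mu_c(A \ B) = 6 - 5 = 1.

1


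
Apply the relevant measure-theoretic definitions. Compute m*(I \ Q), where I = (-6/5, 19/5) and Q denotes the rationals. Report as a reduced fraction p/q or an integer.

The interval I = (-6/5, 19/5) has m(I) = 19/5 - (-6/5) = 5 (endpoints are measure-zero, so open/closed/half-open agree). Write I = (I cap Q) u (I \ Q). The rationals in I are countable, so m*(I cap Q) = 0 (cover each rational by intervals whose total length is arbitrarily small). By countable subadditivity m*(I) <= m*(I cap Q) + m*(I \ Q), hence m*(I \ Q) >= m(I) = 5. The reverse inequality m*(I \ Q) <= m*(I) = 5 is trivial since (I \ Q) is a subset of I. Therefore m*(I \ Q) = 5.

5


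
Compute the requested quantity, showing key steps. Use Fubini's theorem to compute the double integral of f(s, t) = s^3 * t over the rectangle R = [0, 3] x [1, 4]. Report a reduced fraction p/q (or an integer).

f(s, t) is a tensor product of a function of s and a function of t, and both factors are bounded continuous (hence Lebesgue integrable) on the rectangle, so Fubini's theorem applies:
  integral_R f d(m x m) = (integral_a1^b1 s^3 ds) * (integral_a2^b2 t dt).
Inner integral in s: integral_{0}^{3} s^3 ds = (3^4 - 0^4)/4
  = 81/4.
Inner integral in t: integral_{1}^{4} t dt = (4^2 - 1^2)/2
  = 15/2.
Product: (81/4) * (15/2) = 1215/8.

1215/8


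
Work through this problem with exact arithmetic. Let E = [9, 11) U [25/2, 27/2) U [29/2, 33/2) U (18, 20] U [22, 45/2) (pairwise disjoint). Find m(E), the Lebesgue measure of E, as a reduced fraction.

For pairwise disjoint intervals, m(union_i I_i) = sum_i m(I_i),
and m is invariant under swapping open/closed endpoints (single points have measure 0).
So m(E) = sum_i (b_i - a_i).
  I_1 has length 11 - 9 = 2.
  I_2 has length 27/2 - 25/2 = 1.
  I_3 has length 33/2 - 29/2 = 2.
  I_4 has length 20 - 18 = 2.
  I_5 has length 45/2 - 22 = 1/2.
Summing:
  m(E) = 2 + 1 + 2 + 2 + 1/2 = 15/2.

15/2


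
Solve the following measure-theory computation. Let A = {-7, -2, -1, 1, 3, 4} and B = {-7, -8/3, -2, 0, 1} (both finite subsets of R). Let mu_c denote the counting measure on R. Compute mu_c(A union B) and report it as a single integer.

Counting measure on a finite set equals cardinality. By inclusion-exclusion, |A union B| = |A| + |B| - |A cap B|.
|A| = 6, |B| = 5, |A cap B| = 3.
So mu_c(A union B) = 6 + 5 - 3 = 8.

8


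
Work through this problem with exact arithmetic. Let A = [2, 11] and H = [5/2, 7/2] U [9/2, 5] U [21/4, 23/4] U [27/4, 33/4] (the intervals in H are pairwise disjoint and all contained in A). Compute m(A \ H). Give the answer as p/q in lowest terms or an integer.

The ambient interval has length m(A) = 11 - 2 = 9.
Since the holes are disjoint and sit inside A, by finite additivity
  m(H) = sum_i (b_i - a_i), and m(A \ H) = m(A) - m(H).
Computing the hole measures:
  m(H_1) = 7/2 - 5/2 = 1.
  m(H_2) = 5 - 9/2 = 1/2.
  m(H_3) = 23/4 - 21/4 = 1/2.
  m(H_4) = 33/4 - 27/4 = 3/2.
Summed: m(H) = 1 + 1/2 + 1/2 + 3/2 = 7/2.
So m(A \ H) = 9 - 7/2 = 11/2.

11/2


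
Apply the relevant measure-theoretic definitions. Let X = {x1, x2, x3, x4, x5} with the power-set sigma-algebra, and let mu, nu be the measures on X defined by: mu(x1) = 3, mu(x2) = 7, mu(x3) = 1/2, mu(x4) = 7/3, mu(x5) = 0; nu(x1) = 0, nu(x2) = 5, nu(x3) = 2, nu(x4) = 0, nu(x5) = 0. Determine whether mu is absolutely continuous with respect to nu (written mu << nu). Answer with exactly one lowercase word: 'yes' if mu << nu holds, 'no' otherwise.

mu << nu means: every nu-null measurable set is also mu-null; equivalently, for every atom x, if nu({x}) = 0 then mu({x}) = 0.
Checking each atom:
  x1: nu = 0, mu = 3 > 0 -> violates mu << nu.
  x2: nu = 5 > 0 -> no constraint.
  x3: nu = 2 > 0 -> no constraint.
  x4: nu = 0, mu = 7/3 > 0 -> violates mu << nu.
  x5: nu = 0, mu = 0 -> consistent with mu << nu.
The atom(s) x1, x4 violate the condition (nu = 0 but mu > 0). Therefore mu is NOT absolutely continuous w.r.t. nu.

no


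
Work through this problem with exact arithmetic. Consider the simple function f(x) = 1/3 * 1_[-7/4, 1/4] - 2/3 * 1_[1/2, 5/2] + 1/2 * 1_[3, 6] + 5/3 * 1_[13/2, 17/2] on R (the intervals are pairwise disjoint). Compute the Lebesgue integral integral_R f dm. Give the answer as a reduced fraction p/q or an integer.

For a simple function f = sum_i c_i * 1_{A_i} with disjoint A_i,
  integral f dm = sum_i c_i * m(A_i).
Lengths of the A_i:
  m(A_1) = 1/4 - (-7/4) = 2.
  m(A_2) = 5/2 - 1/2 = 2.
  m(A_3) = 6 - 3 = 3.
  m(A_4) = 17/2 - 13/2 = 2.
Contributions c_i * m(A_i):
  (1/3) * (2) = 2/3.
  (-2/3) * (2) = -4/3.
  (1/2) * (3) = 3/2.
  (5/3) * (2) = 10/3.
Total: 2/3 - 4/3 + 3/2 + 10/3 = 25/6.

25/6


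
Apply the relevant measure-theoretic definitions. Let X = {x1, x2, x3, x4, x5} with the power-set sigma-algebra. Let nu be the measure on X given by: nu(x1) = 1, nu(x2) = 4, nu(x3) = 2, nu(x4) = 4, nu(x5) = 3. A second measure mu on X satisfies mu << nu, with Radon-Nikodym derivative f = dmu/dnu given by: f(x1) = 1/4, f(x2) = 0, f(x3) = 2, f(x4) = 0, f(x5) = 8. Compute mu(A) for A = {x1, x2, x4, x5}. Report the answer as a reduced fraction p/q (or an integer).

By the defining property of the Radon-Nikodym derivative, for every measurable set A,
  mu(A) = integral_A f dnu.
Since nu is a discrete measure concentrated on the atoms of X, the integral over A reduces to the sum
  mu(A) = sum_{x in A} f(x) * nu({x}).
Computing each term:
  x1: f(x1) * nu(x1) = 1/4 * 1 = 1/4.
  x2: f(x2) * nu(x2) = 0 * 4 = 0.
  x4: f(x4) * nu(x4) = 0 * 4 = 0.
  x5: f(x5) * nu(x5) = 8 * 3 = 24.
Summing: mu(A) = 1/4 + 0 + 0 + 24 = 97/4.

97/4


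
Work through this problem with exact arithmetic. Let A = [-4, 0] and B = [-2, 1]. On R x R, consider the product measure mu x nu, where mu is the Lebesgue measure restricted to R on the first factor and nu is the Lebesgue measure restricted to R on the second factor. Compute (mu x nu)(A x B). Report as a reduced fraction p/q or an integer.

For a measurable rectangle A x B, the product measure satisfies
  (mu x nu)(A x B) = mu(A) * nu(B).
  mu(A) = 4.
  nu(B) = 3.
  (mu x nu)(A x B) = 4 * 3 = 12.

12


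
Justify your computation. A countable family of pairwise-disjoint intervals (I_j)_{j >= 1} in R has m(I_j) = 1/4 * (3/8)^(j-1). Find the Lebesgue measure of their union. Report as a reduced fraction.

By countable additivity of the Lebesgue measure on pairwise disjoint measurable sets,
  m(union_{j >= 1} I_j) = sum_{j >= 1} m(I_j) = sum_{j >= 1} a * r^(j-1),
  with a = 1/4 and r = 3/8.
Since 0 < r = 3/8 < 1, the geometric series converges:
  sum_{j >= 1} a * r^(j-1) = a / (1 - r).
  = 1/4 / (1 - 3/8)
  = 1/4 / (5/8)
  = 2/5.

2/5


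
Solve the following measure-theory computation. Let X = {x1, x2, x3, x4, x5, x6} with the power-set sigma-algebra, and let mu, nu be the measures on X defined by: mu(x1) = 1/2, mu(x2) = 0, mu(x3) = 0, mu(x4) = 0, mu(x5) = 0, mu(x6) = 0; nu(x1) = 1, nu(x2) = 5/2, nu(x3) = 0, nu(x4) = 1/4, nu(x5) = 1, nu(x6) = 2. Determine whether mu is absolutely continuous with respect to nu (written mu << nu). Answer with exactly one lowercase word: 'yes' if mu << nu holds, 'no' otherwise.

mu << nu means: every nu-null measurable set is also mu-null; equivalently, for every atom x, if nu({x}) = 0 then mu({x}) = 0.
Checking each atom:
  x1: nu = 1 > 0 -> no constraint.
  x2: nu = 5/2 > 0 -> no constraint.
  x3: nu = 0, mu = 0 -> consistent with mu << nu.
  x4: nu = 1/4 > 0 -> no constraint.
  x5: nu = 1 > 0 -> no constraint.
  x6: nu = 2 > 0 -> no constraint.
No atom violates the condition. Therefore mu << nu.

yes


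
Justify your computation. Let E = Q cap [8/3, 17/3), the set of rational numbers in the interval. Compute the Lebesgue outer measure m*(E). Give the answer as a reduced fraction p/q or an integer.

E = Q cap [8/3, 17/3) is a subset of Q, which is countable. Enumerate Q = {q_1, q_2, ...}; for any eps > 0, cover q_k by the open interval (q_k - eps/2^(k+1), q_k + eps/2^(k+1)), of length eps/2^k. The total cover length is sum_{k>=1} eps/2^k = eps. Hence m*(E) <= m*(Q) <= eps for every eps > 0, and since outer measure is non-negative, m*(E) = 0.

0


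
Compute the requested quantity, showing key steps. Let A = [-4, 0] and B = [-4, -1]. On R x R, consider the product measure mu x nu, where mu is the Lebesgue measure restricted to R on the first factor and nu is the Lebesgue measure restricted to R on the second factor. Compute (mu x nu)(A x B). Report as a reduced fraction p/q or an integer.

For a measurable rectangle A x B, the product measure satisfies
  (mu x nu)(A x B) = mu(A) * nu(B).
  mu(A) = 4.
  nu(B) = 3.
  (mu x nu)(A x B) = 4 * 3 = 12.

12


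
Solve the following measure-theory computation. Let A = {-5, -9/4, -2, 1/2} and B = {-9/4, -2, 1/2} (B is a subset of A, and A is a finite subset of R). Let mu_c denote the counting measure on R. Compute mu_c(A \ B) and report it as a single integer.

Counting measure assigns mu_c(E) = |E| (number of elements) when E is finite. For B subset A, A \ B is the set of elements of A not in B, so |A \ B| = |A| - |B|.
|A| = 4, |B| = 3, so mu_c(A \ B) = 4 - 3 = 1.

1


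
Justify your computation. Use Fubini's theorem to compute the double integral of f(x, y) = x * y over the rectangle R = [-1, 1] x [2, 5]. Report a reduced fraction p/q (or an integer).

f(x, y) is a tensor product of a function of x and a function of y, and both factors are bounded continuous (hence Lebesgue integrable) on the rectangle, so Fubini's theorem applies:
  integral_R f d(m x m) = (integral_a1^b1 x dx) * (integral_a2^b2 y dy).
Inner integral in x: integral_{-1}^{1} x dx = (1^2 - (-1)^2)/2
  = 0.
Inner integral in y: integral_{2}^{5} y dy = (5^2 - 2^2)/2
  = 21/2.
Product: (0) * (21/2) = 0.

0


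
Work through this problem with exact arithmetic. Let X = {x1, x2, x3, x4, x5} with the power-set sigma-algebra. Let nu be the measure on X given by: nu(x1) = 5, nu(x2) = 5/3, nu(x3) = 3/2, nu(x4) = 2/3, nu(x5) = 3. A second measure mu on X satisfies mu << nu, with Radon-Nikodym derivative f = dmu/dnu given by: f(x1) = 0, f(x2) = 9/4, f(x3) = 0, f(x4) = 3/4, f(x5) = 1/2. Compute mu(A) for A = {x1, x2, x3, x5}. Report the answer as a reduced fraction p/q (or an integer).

By the defining property of the Radon-Nikodym derivative, for every measurable set A,
  mu(A) = integral_A f dnu.
Since nu is a discrete measure concentrated on the atoms of X, the integral over A reduces to the sum
  mu(A) = sum_{x in A} f(x) * nu({x}).
Computing each term:
  x1: f(x1) * nu(x1) = 0 * 5 = 0.
  x2: f(x2) * nu(x2) = 9/4 * 5/3 = 15/4.
  x3: f(x3) * nu(x3) = 0 * 3/2 = 0.
  x5: f(x5) * nu(x5) = 1/2 * 3 = 3/2.
Summing: mu(A) = 0 + 15/4 + 0 + 3/2 = 21/4.

21/4


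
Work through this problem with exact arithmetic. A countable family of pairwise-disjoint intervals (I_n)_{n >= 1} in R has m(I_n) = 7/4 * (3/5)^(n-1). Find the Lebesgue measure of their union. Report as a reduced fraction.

By countable additivity of the Lebesgue measure on pairwise disjoint measurable sets,
  m(union_{n >= 1} I_n) = sum_{n >= 1} m(I_n) = sum_{n >= 1} a * r^(n-1),
  with a = 7/4 and r = 3/5.
Since 0 < r = 3/5 < 1, the geometric series converges:
  sum_{n >= 1} a * r^(n-1) = a / (1 - r).
  = 7/4 / (1 - 3/5)
  = 7/4 / (2/5)
  = 35/8.

35/8


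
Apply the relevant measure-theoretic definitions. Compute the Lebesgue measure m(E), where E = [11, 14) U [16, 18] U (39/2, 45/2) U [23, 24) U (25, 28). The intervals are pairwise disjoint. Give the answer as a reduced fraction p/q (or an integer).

For pairwise disjoint intervals, m(union_i I_i) = sum_i m(I_i),
and m is invariant under swapping open/closed endpoints (single points have measure 0).
So m(E) = sum_i (b_i - a_i).
  I_1 has length 14 - 11 = 3.
  I_2 has length 18 - 16 = 2.
  I_3 has length 45/2 - 39/2 = 3.
  I_4 has length 24 - 23 = 1.
  I_5 has length 28 - 25 = 3.
Summing:
  m(E) = 3 + 2 + 3 + 1 + 3 = 12.

12


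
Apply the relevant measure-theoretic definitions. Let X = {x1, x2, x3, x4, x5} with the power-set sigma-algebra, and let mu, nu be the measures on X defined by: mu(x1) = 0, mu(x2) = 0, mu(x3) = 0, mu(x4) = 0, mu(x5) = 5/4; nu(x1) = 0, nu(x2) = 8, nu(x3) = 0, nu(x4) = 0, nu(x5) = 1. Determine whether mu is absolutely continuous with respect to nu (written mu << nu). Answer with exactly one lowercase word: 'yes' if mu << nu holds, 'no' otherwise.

mu << nu means: every nu-null measurable set is also mu-null; equivalently, for every atom x, if nu({x}) = 0 then mu({x}) = 0.
Checking each atom:
  x1: nu = 0, mu = 0 -> consistent with mu << nu.
  x2: nu = 8 > 0 -> no constraint.
  x3: nu = 0, mu = 0 -> consistent with mu << nu.
  x4: nu = 0, mu = 0 -> consistent with mu << nu.
  x5: nu = 1 > 0 -> no constraint.
No atom violates the condition. Therefore mu << nu.

yes


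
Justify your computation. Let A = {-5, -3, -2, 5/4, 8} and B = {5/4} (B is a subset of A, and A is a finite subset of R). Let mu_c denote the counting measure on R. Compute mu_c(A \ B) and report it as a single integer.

Counting measure assigns mu_c(E) = |E| (number of elements) when E is finite. For B subset A, A \ B is the set of elements of A not in B, so |A \ B| = |A| - |B|.
|A| = 5, |B| = 1, so mu_c(A \ B) = 5 - 1 = 4.

4


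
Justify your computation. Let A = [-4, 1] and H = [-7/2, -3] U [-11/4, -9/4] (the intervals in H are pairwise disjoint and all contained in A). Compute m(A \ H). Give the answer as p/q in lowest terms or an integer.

The ambient interval has length m(A) = 1 - (-4) = 5.
Since the holes are disjoint and sit inside A, by finite additivity
  m(H) = sum_i (b_i - a_i), and m(A \ H) = m(A) - m(H).
Computing the hole measures:
  m(H_1) = -3 - (-7/2) = 1/2.
  m(H_2) = -9/4 - (-11/4) = 1/2.
Summed: m(H) = 1/2 + 1/2 = 1.
So m(A \ H) = 5 - 1 = 4.

4


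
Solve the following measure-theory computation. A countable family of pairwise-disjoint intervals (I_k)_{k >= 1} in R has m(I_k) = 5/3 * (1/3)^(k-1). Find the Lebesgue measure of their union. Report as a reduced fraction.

By countable additivity of the Lebesgue measure on pairwise disjoint measurable sets,
  m(union_{k >= 1} I_k) = sum_{k >= 1} m(I_k) = sum_{k >= 1} a * r^(k-1),
  with a = 5/3 and r = 1/3.
Since 0 < r = 1/3 < 1, the geometric series converges:
  sum_{k >= 1} a * r^(k-1) = a / (1 - r).
  = 5/3 / (1 - 1/3)
  = 5/3 / (2/3)
  = 5/2.

5/2


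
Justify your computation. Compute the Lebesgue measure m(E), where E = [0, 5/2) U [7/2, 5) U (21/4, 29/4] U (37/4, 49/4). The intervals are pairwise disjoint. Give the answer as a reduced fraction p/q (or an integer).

For pairwise disjoint intervals, m(union_i I_i) = sum_i m(I_i),
and m is invariant under swapping open/closed endpoints (single points have measure 0).
So m(E) = sum_i (b_i - a_i).
  I_1 has length 5/2 - 0 = 5/2.
  I_2 has length 5 - 7/2 = 3/2.
  I_3 has length 29/4 - 21/4 = 2.
  I_4 has length 49/4 - 37/4 = 3.
Summing:
  m(E) = 5/2 + 3/2 + 2 + 3 = 9.

9


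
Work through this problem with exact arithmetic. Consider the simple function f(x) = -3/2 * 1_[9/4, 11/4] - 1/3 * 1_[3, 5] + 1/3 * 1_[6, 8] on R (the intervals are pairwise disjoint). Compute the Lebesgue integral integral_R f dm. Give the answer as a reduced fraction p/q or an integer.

For a simple function f = sum_i c_i * 1_{A_i} with disjoint A_i,
  integral f dm = sum_i c_i * m(A_i).
Lengths of the A_i:
  m(A_1) = 11/4 - 9/4 = 1/2.
  m(A_2) = 5 - 3 = 2.
  m(A_3) = 8 - 6 = 2.
Contributions c_i * m(A_i):
  (-3/2) * (1/2) = -3/4.
  (-1/3) * (2) = -2/3.
  (1/3) * (2) = 2/3.
Total: -3/4 - 2/3 + 2/3 = -3/4.

-3/4


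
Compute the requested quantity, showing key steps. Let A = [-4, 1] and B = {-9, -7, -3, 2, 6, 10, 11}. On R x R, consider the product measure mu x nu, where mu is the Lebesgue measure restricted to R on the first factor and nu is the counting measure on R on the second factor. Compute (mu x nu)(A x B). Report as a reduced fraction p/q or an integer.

For a measurable rectangle A x B, the product measure satisfies
  (mu x nu)(A x B) = mu(A) * nu(B).
  mu(A) = 5.
  nu(B) = 7.
  (mu x nu)(A x B) = 5 * 7 = 35.

35


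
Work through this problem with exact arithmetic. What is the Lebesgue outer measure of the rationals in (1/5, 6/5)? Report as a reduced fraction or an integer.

The set Q cap (1/5, 6/5) is countable (a subset of the countable set Q). Lebesgue outer measure of any countable set is 0: each singleton {q} has m*({q}) = 0, and by countable subadditivity m*(union_k {q_k}) <= sum_k m*({q_k}) = sum_k 0 = 0. The reverse inequality m*(E) >= 0 is automatic. So m*(Q cap (1/5, 6/5)) = 0.

0


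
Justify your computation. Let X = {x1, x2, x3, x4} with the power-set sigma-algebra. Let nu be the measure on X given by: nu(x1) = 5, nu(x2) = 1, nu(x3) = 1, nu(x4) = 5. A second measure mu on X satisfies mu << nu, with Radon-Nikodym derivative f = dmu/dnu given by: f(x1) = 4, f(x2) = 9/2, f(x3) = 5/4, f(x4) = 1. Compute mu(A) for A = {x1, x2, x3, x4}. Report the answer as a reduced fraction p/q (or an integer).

By the defining property of the Radon-Nikodym derivative, for every measurable set A,
  mu(A) = integral_A f dnu.
Since nu is a discrete measure concentrated on the atoms of X, the integral over A reduces to the sum
  mu(A) = sum_{x in A} f(x) * nu({x}).
Computing each term:
  x1: f(x1) * nu(x1) = 4 * 5 = 20.
  x2: f(x2) * nu(x2) = 9/2 * 1 = 9/2.
  x3: f(x3) * nu(x3) = 5/4 * 1 = 5/4.
  x4: f(x4) * nu(x4) = 1 * 5 = 5.
Summing: mu(A) = 20 + 9/2 + 5/4 + 5 = 123/4.

123/4


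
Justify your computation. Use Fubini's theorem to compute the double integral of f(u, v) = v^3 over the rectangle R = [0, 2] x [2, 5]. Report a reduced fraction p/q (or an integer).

f(u, v) is a tensor product of a function of u and a function of v, and both factors are bounded continuous (hence Lebesgue integrable) on the rectangle, so Fubini's theorem applies:
  integral_R f d(m x m) = (integral_a1^b1 1 du) * (integral_a2^b2 v^3 dv).
Inner integral in u: integral_{0}^{2} 1 du = (2^1 - 0^1)/1
  = 2.
Inner integral in v: integral_{2}^{5} v^3 dv = (5^4 - 2^4)/4
  = 609/4.
Product: (2) * (609/4) = 609/2.

609/2


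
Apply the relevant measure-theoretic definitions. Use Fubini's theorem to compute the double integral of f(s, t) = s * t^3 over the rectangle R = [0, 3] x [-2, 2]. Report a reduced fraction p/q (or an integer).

f(s, t) is a tensor product of a function of s and a function of t, and both factors are bounded continuous (hence Lebesgue integrable) on the rectangle, so Fubini's theorem applies:
  integral_R f d(m x m) = (integral_a1^b1 s ds) * (integral_a2^b2 t^3 dt).
Inner integral in s: integral_{0}^{3} s ds = (3^2 - 0^2)/2
  = 9/2.
Inner integral in t: integral_{-2}^{2} t^3 dt = (2^4 - (-2)^4)/4
  = 0.
Product: (9/2) * (0) = 0.

0


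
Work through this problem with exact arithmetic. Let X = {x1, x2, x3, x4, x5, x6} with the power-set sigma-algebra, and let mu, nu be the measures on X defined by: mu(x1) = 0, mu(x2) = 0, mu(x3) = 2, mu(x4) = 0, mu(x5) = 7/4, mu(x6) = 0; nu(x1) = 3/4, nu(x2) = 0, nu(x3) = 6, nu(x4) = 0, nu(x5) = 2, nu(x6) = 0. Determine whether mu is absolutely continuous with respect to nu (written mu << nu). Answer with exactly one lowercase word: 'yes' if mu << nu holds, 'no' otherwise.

mu << nu means: every nu-null measurable set is also mu-null; equivalently, for every atom x, if nu({x}) = 0 then mu({x}) = 0.
Checking each atom:
  x1: nu = 3/4 > 0 -> no constraint.
  x2: nu = 0, mu = 0 -> consistent with mu << nu.
  x3: nu = 6 > 0 -> no constraint.
  x4: nu = 0, mu = 0 -> consistent with mu << nu.
  x5: nu = 2 > 0 -> no constraint.
  x6: nu = 0, mu = 0 -> consistent with mu << nu.
No atom violates the condition. Therefore mu << nu.

yes


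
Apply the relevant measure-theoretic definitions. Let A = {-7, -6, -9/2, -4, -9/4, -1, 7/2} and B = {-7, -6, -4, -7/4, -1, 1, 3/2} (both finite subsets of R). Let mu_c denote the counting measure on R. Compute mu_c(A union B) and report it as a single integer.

Counting measure on a finite set equals cardinality. By inclusion-exclusion, |A union B| = |A| + |B| - |A cap B|.
|A| = 7, |B| = 7, |A cap B| = 4.
So mu_c(A union B) = 7 + 7 - 4 = 10.

10


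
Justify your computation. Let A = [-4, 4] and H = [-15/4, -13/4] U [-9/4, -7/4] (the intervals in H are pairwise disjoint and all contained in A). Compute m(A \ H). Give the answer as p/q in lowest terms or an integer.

The ambient interval has length m(A) = 4 - (-4) = 8.
Since the holes are disjoint and sit inside A, by finite additivity
  m(H) = sum_i (b_i - a_i), and m(A \ H) = m(A) - m(H).
Computing the hole measures:
  m(H_1) = -13/4 - (-15/4) = 1/2.
  m(H_2) = -7/4 - (-9/4) = 1/2.
Summed: m(H) = 1/2 + 1/2 = 1.
So m(A \ H) = 8 - 1 = 7.

7


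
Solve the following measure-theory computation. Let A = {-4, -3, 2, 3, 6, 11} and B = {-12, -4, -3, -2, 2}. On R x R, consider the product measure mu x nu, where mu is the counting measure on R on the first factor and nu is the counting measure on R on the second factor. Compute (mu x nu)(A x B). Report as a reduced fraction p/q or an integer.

For a measurable rectangle A x B, the product measure satisfies
  (mu x nu)(A x B) = mu(A) * nu(B).
  mu(A) = 6.
  nu(B) = 5.
  (mu x nu)(A x B) = 6 * 5 = 30.

30


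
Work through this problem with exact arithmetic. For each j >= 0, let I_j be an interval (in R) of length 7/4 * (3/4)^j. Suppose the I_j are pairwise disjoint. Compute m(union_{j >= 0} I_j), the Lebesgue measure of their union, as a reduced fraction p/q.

By countable additivity of the Lebesgue measure on pairwise disjoint measurable sets,
  m(union_{j >= 0} I_j) = sum_{j >= 0} m(I_j) = sum_{j >= 0} a * r^j,
  with a = 7/4 and r = 3/4.
Since 0 < r = 3/4 < 1, the geometric series converges:
  sum_{j >= 0} a * r^j = a / (1 - r).
  = 7/4 / (1 - 3/4)
  = 7/4 / (1/4)
  = 7.

7
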